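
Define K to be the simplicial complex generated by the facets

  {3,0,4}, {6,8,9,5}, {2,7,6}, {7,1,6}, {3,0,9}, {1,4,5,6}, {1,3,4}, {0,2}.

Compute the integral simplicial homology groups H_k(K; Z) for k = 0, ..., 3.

We work with the vertex ordering 0 < 1 < 2 < 3 < 4 < 5 < 6 < 7 < 8 < 9. The simplices of K, each written with vertices in increasing order, are:

  0-simplices (10): [0], [1], [2], [3], [4], [5], [6], [7], [8], [9]
  1-simplices (22): [0,2], [0,3], [0,4], [0,9], [1,3], [1,4], [1,5], [1,6], [1,7], [2,6], [2,7], [3,4], [3,9], [4,5], [4,6], [5,6], [5,8], [5,9], [6,7], [6,8], [6,9], [8,9]
  2-simplices (13): [0,3,4], [0,3,9], [1,3,4], [1,4,5], [1,4,6], [1,5,6], [1,6,7], [2,6,7], [4,5,6], [5,6,8], [5,6,9], [5,8,9], [6,8,9]
  3-simplices (2): [1,4,5,6], [5,6,8,9]

giving chain groups C_0 ≅ Z^10, C_1 ≅ Z^22, C_2 ≅ Z^13, C_3 ≅ Z^2.

The boundary map ∂_1: C_1 → C_0 sends each edge [p,q] (with p < q) to q − p.
This gives a 10×22 integer matrix of rank 9; reducing to Smith normal form yields diagonal entries (1,1,1,1,1,1,1,1,1).

∂_2: C_2 → C_1 sends each 2-simplex [p,q,r] to [q,r] − [p,r] + [p,q]. For instance
  ∂[5,6,8] = [6,8] − [5,8] + [5,6],
  ∂[0,3,4] = [3,4] − [0,4] + [0,3].
The resulting 22×13 matrix has rank 11, and its Smith normal form has invariant factors (1,1,1,1,1,1,1,1,1,1,1).

∂_3: C_3 → C_2 sends each 3-simplex σ to the alternating sum Σ_i (−1)^i (σ with its i-th vertex removed). For instance
  ∂[5,6,8,9] = [6,8,9] − [5,8,9] + [5,6,9] − [5,6,8],
  ∂[1,4,5,6] = [4,5,6] − [1,5,6] + [1,4,6] − [1,4,5].
This gives a 13×2 integer matrix of rank 2; reducing to Smith normal form yields diagonal entries (1,1).

Computing H_k = (kernel of ∂_k) / (image of ∂_{k+1}):

  H_0: rank C_0 − rank ∂_1 = 10 − 9 = 1, and the invariant factors of ∂_1 are all 1, so H_0 = Z.
  H_1: rank ker ∂_1 − rank ∂_2 = (22 − 9) − 11 = 2, and the invariant factors of ∂_2 are all 1, so H_1 = Z^2.
  H_2: rank ker ∂_2 − rank ∂_3 = (13 − 11) − 2 = 0, and the invariant factors of ∂_3 are all 1, so H_2 = 0.
  H_3: rank ker ∂_3 − rank ∂_4 = (2 − 2) − 0 = 0, and there is no ∂_4, so H_3 = 0.

H_0 = Z,  H_1 = Z^2,  H_2 = 0,  H_3 = 0.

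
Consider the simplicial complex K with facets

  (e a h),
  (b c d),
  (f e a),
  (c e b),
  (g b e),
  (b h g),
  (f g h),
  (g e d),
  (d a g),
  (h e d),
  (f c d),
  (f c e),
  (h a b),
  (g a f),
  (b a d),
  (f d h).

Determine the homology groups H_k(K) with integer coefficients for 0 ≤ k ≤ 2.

We work with the vertex ordering a < b < c < d < e < f < g < h. The simplices of K, each written with vertices in increasing order, are:

  0-simplices (8): a, b, c, d, e, f, g, h
  1-simplices (24): ab, ad, ae, af, ag, ah, bc, bd, be, bg, bh, cd, ce, cf, de, df, dg, dh, ef, eg, eh, fg, fh, gh
  2-simplices (16): abd, abh, adg, aef, aeh, afg, bcd, bce, beg, bgh, cdf, cef, deg, deh, dfh, fgh

Hence C_0 ≅ Z^8, C_1 ≅ Z^24, C_2 ≅ Z^16.

∂_1: C_1 → C_0 maps an edge to its endpoints' difference, ∂[p,q] = q − p.
The 8×24 boundary matrix has rank 7 and Smith normal form diag(1,1,1,1,1,1,1).

The boundary map ∂_2: C_2 → C_1 acts by ∂[p,q,r] = [q,r] − [p,r] + [p,q]. For instance
  ∂fgh = gh − fh + fg,
  ∂deh = eh − dh + de.
As a 24×16 matrix over Z this has rank 15, with invariant factors (1,1,1,1,1,1,1,1,1,1,1,1,1,1,1).

Now H_k = ker ∂_k / im ∂_{k+1}, so:

  H_0: rank C_0 − rank ∂_1 = 8 − 7 = 1, and the invariant factors of ∂_1 are all 1, so H_0 ≅ Z.
  H_1: rank ker ∂_1 − rank ∂_2 = (24 − 7) − 15 = 2, and the invariant factors of ∂_2 are all 1, so H_1 ≅ Z^2.
  H_2: rank ker ∂_2 − rank ∂_3 = (16 − 15) − 0 = 1, and there is no ∂_3, so H_2 ≅ Z.

H_0 ≅ Z,  H_1 ≅ Z^2,  H_2 ≅ Z.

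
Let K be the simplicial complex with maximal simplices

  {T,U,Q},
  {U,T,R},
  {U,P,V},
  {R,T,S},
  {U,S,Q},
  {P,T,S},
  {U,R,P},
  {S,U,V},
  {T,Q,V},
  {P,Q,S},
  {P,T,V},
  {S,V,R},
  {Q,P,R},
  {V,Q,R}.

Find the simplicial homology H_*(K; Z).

H_0 ≅ Z,  H_1 ≅ Z^2,  H_2 ≅ Z.

We work with the vertex ordering P < Q < R < S < T < U < V. The simplices of K, each written with vertices in increasing order, are:

  0-simplices (7): P, Q, R, S, T, U, V
  1-simplices (21): PQ, PR, PS, PT, PU, PV, QR, QS, QT, QU, QV, RS, RT, RU, RV, ST, SU, SV, TU, TV, UV
  2-simplices (14): PQR, PQS, PRU, PST, PTV, PUV, QRV, QSU, QTU, QTV, RST, RSV, RTU, SUV

so the chain groups are C_0 ≅ Z^7, C_1 ≅ Z^21, C_2 ≅ Z^14.

Boundary ∂_1: C_1 → C_0 maps an edge to its endpoints' difference, ∂[p,q] = q − p.
The 7×21 boundary matrix has rank 6 and Smith normal form diag(1,1,1,1,1,1).

The boundary map ∂_2: C_2 → C_1 maps a triangle to the signed sum of its edges. For instance
  ∂RTU = TU − RU + RT,
  ∂QTV = TV − QV + QT.
The 21×14 boundary matrix has rank 13 and Smith normal form diag(1,1,1,1,1,1,1,1,1,1,1,1,1).

Computing H_k = (kernel of ∂_k) / (image of ∂_{k+1}):

  H_0: rank C_0 − rank ∂_1 = 7 − 6 = 1, and the invariant factors of ∂_1 are all 1, so H_0 = Z.
  H_1: rank ker ∂_1 − rank ∂_2 = (21 − 6) − 13 = 2, and the invariant factors of ∂_2 are all 1, so H_1 = Z^2.
  H_2: rank ker ∂_2 − rank ∂_3 = (14 − 13) − 0 = 1, and there is no ∂_3, so H_2 = Z.

As a check, the Euler characteristic is 7 − 21 + 14 = 0, which agrees with 1 − 2 + 1 = 0.
(K is a triangulation of the torus T^2.)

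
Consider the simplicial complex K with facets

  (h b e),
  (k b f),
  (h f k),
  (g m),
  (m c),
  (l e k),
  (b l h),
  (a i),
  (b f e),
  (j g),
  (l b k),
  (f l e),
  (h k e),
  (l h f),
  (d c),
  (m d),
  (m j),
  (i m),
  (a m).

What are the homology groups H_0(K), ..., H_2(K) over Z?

We work with the vertex ordering a < b < c < d < e < f < g < h < i < j < k < l < m. The simplices of K, each written with vertices in increasing order, are:

  0-simplices (13): a, b, c, d, e, f, g, h, i, j, k, l, m
  1-simplices (24): ai, am, be, bf, bh, bk, bl, cd, cm, dm, ef, eh, ek, el, fh, fk, fl, gj, gm, hk, hl, im, jm, kl
  2-simplices (10): bef, beh, bfk, bhl, bkl, efl, ehk, ekl, fhk, fhl

so the chain groups are C_0 ≅ Z^13, C_1 ≅ Z^24, C_2 ≅ Z^10.

∂_1: C_1 → C_0 maps an edge to its endpoints' difference, ∂[p,q] = q − p. For instance
  ∂dm = m − d.
As a 13×24 matrix over Z this has rank 11, with invariant factors (1,1,1,1,1,1,1,1,1,1,1).

∂_2: C_2 → C_1 maps a triangle to the signed sum of its edges. For instance
  ∂bhl = hl − bl + bh,
  ∂bef = ef − bf + be.
This gives a 24×10 integer matrix of rank 10; reducing to Smith normal form yields diagonal entries (1,1,1,1,1,1,1,1,1,2).

Reading off H_k = ker ∂_k / im ∂_{k+1}:

  H_0: rank C_0 − rank ∂_1 = 13 − 11 = 2, and the invariant factors of ∂_1 are all 1, so H_0 ≅ Z^2.
  H_1: rank ker ∂_1 − rank ∂_2 = (24 − 11) − 10 = 3, and ∂_2 has invariant factor 2 > 1, so H_1 ≅ Z^3 ⊕ Z/2Z.
  H_2: rank ker ∂_2 − rank ∂_3 = (10 − 10) − 0 = 0, and there is no ∂_3, so H_2 ≅ 0.

H_0 ≅ Z^2,  H_1 ≅ Z^3 ⊕ Z/2Z,  H_2 = 0.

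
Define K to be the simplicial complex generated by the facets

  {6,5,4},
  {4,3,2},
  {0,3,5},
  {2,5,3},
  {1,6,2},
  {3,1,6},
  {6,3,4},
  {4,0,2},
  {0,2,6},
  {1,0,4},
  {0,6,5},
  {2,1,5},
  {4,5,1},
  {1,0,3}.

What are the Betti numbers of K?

Fix the vertex order 0 < 1 < 2 < 3 < 4 < 5 < 6 and write every simplex with vertices in increasing order. Then dim K = 2 and the simplices of K are:

  0-simplices (7): [0], [1], [2], [3], [4], [5], [6]
  1-simplices (21): [0,1], [0,2], [0,3], [0,4], [0,5], [0,6], [1,2], [1,3], [1,4], [1,5], [1,6], [2,3], [2,4], [2,5], [2,6], [3,4], [3,5], [3,6], [4,5], [4,6], [5,6]
  2-simplices (14): [0,1,3], [0,1,4], [0,2,4], [0,2,6], [0,3,5], [0,5,6], [1,2,5], [1,2,6], [1,3,6], [1,4,5], [2,3,4], [2,3,5], [3,4,6], [4,5,6]

Hence C_0 ≅ Z^7, C_1 ≅ Z^21, C_2 ≅ Z^14.

∂_1: C_1 → C_0 is given by ∂[p,q] = [q] − [p]. For instance
  ∂[3,6] = [6] − [3].
This gives a 7×21 integer matrix of rank 6; reducing to Smith normal form yields diagonal entries (1,1,1,1,1,1).

Boundary ∂_2: C_2 → C_1 acts by ∂[p,q,r] = [q,r] − [p,r] + [p,q]. For instance
  ∂[0,1,3] = [1,3] − [0,3] + [0,1],
  ∂[0,2,6] = [2,6] − [0,6] + [0,2].
As a 21×14 matrix over Z this has rank 13, with invariant factors (1,1,1,1,1,1,1,1,1,1,1,1,1).

From H_k ≅ ker(∂_k) / im(∂_{k+1}) we obtain:

  H_0: rank C_0 − rank ∂_1 = 7 − 6 = 1, and the invariant factors of ∂_1 are all 1, so H_0 ≅ Z.
  H_1: rank ker ∂_1 − rank ∂_2 = (21 − 6) − 13 = 2, and the invariant factors of ∂_2 are all 1, so H_1 ≅ Z^2.
  H_2: rank ker ∂_2 − rank ∂_3 = (14 − 13) − 0 = 1, and there is no ∂_3, so H_2 ≅ Z.

(K is a triangulation of the torus T^2.)

Hence the Betti numbers are b_0 = 1, b_1 = 2, b_2 = 1.

b_0 = 1, b_1 = 2, b_2 = 1.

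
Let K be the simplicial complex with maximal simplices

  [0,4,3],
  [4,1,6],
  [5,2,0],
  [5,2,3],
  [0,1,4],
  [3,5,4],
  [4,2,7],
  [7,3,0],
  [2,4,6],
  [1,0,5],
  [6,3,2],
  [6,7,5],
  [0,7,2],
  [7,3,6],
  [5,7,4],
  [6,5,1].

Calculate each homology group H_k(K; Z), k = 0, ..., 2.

Order the vertices as 0 < 1 < 2 < 3 < 4 < 5 < 6 < 7. Listing each simplex with vertices in this order, K has dimension 2 with simplices:

  0-simplices (8): [0], [1], [2], [3], [4], [5], [6], [7]
  1-simplices (24): (24 of them)
  2-simplices (16): [0,1,4], [0,1,5], [0,2,5], [0,2,7], [0,3,4], [0,3,7], [1,4,6], [1,5,6], [2,3,5], [2,3,6], [2,4,6], [2,4,7], [3,4,5], [3,6,7], [4,5,7], [5,6,7]

so the chain groups are C_0 ≅ Z^8, C_1 ≅ Z^24, C_2 ≅ Z^16.

Boundary ∂_1: C_1 → C_0 maps an edge to its endpoints' difference, ∂[p,q] = q − p.
This gives a 8×24 integer matrix of rank 7; reducing to Smith normal form yields diagonal entries (1,1,1,1,1,1,1).

∂_2: C_2 → C_1 acts by ∂[p,q,r] = [q,r] − [p,r] + [p,q]. For instance
  ∂[2,4,7] = [4,7] − [2,7] + [2,4],
  ∂[0,3,4] = [3,4] − [0,4] + [0,3].
The resulting 24×16 matrix has rank 15, and its Smith normal form has invariant factors (1,1,1,1,1,1,1,1,1,1,1,1,1,1,1).

From H_k ≅ ker(∂_k) / im(∂_{k+1}) we obtain:

  H_0: rank C_0 − rank ∂_1 = 8 − 7 = 1, and the invariant factors of ∂_1 are all 1, so H_0 ≅ Z.
  H_1: rank ker ∂_1 − rank ∂_2 = (24 − 7) − 15 = 2, and the invariant factors of ∂_2 are all 1, so H_1 ≅ Z^2.
  H_2: rank ker ∂_2 − rank ∂_3 = (16 − 15) − 0 = 1, and there is no ∂_3, so H_2 ≅ Z.

(K is a triangulation of the torus T^2.)

H_0 = Z,  H_1 = Z^2,  H_2 = Z.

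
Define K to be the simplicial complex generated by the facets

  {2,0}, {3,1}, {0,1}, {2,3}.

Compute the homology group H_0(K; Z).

Fix the vertex order 0 < 1 < 2 < 3 and write every simplex with vertices in increasing order. Then dim K = 1 and the simplices of K are:

  0-simplices (4): [0], [1], [2], [3]
  1-simplices (4): [0,1], [0,2], [1,3], [2,3]

Hence C_0 ≅ Z^4, C_1 ≅ Z^4.

The boundary map ∂_1: C_1 → C_0 maps an edge to its endpoints' difference, ∂[p,q] = q − p.
This gives a 4×4 integer matrix of rank 3; reducing to Smith normal form yields diagonal entries (1,1,1).

Computing H_k = (kernel of ∂_k) / (image of ∂_{k+1}):

  H_0: rank C_0 − rank ∂_1 = 4 − 3 = 1, and the invariant factors of ∂_1 are all 1, so H_0 = Z.

H_0 ≅ Z.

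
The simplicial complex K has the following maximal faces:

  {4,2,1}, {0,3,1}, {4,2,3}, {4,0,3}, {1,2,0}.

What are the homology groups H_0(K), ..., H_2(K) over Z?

H_0 ≅ Z,  H_1 ≅ Z,  H_2 = 0.

K has 5 vertices, 10 edges, 5 triangles.
rank ∂_0 = 0, rank ∂_1 = 4 ⇒ b_0 = 5 − 0 − 4 = 1; all invariant factors of ∂_1 are 1 so no torsion. So H_0 ≅ Z.
rank ∂_1 = 4, rank ∂_2 = 5 ⇒ b_1 = 10 − 4 − 5 = 1; all invariant factors of ∂_2 are 1 so no torsion. So H_1 ≅ Z.
rank ∂_2 = 5, rank ∂_3 = 0 ⇒ b_2 = 5 − 5 − 0 = 0. So H_2 ≅ 0.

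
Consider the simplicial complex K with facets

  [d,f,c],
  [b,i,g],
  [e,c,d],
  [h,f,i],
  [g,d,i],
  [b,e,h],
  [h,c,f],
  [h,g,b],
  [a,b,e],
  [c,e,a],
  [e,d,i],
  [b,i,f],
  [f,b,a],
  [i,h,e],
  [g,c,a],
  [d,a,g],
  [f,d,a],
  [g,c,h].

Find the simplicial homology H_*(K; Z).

Take the total order a < b < c < d < e < f < g < h < i on the vertex set. Then K (dimension 2) consists of the simplices:

  0-simplices (9): a, b, c, d, e, f, g, h, i
  1-simplices (27): ab, ac, ad, ae, af, ag, be, bf, bg, bh, bi, cd, ce, cf, cg, ch, de, df, dg, di, eh, ei, fh, fi, gh, gi, hi
  2-simplices (18): abe, abf, ace, acg, adf, adg, beh, bfi, bgh, bgi, cde, cdf, cfh, cgh, dei, dgi, ehi, fhi

Hence C_0 ≅ Z^9, C_1 ≅ Z^27, C_2 ≅ Z^18.

∂_1: C_1 → C_0 sends each edge [p,q] (with p < q) to q − p.
The 9×27 boundary matrix has rank 8 and Smith normal form diag(1,1,1,1,1,1,1,1).

∂_2: C_2 → C_1 maps a triangle to the signed sum of its edges. For instance
  ∂cgh = gh − ch + cg,
  ∂ace = ce − ae + ac.
The resulting 27×18 matrix has rank 18, and its Smith normal form has invariant factors (1,1,1,1,1,1,1,1,1,1,1,1,1,1,1,1,1,2).

From H_k ≅ ker(∂_k) / im(∂_{k+1}) we obtain:

  H_0: rank C_0 − rank ∂_1 = 9 − 8 = 1, and the invariant factors of ∂_1 are all 1, so H_0 ≅ Z.
  H_1: rank ker ∂_1 − rank ∂_2 = (27 − 8) − 18 = 1, and ∂_2 has invariant factor 2 > 1, so H_1 ≅ Z ⊕ Z/2Z.
  H_2: rank ker ∂_2 − rank ∂_3 = (18 − 18) − 0 = 0, and there is no ∂_3, so H_2 ≅ 0.

H_0 ≅ Z,  H_1 ≅ Z ⊕ Z/2Z,  H_2 = 0.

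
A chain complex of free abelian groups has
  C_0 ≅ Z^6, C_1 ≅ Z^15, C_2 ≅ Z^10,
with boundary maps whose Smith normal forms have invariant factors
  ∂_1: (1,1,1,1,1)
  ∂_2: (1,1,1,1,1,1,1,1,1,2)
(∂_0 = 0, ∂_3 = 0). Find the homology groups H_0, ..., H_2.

H_0: b_0 = 6 − 0 − 5 = 1; torsion from ∂_1 factors > 1: none. So H_0 ≅ Z.
H_1: b_1 = 15 − 5 − 10 = 0; torsion from ∂_2 factors > 1: [2]. So H_1 ≅ Z_2.
H_2: b_2 = 10 − 10 − 0 = 0; torsion from ∂_3 factors > 1: none. So H_2 ≅ 0.

H_0 ≅ Z,  H_1 ≅ Z_2,  H_2 = 0.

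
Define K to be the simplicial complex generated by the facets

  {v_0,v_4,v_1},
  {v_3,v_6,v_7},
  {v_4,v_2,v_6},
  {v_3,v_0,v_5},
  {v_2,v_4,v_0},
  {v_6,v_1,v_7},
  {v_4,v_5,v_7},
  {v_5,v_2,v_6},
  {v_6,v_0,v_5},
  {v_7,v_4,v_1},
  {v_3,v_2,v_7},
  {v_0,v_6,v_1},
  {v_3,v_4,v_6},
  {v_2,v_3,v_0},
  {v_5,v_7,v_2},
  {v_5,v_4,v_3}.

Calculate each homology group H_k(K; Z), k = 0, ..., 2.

H_0 = Z,  H_1 = Z^2,  H_2 = Z.

We work with the vertex ordering v_0 < v_1 < v_2 < v_3 < v_4 < v_5 < v_6 < v_7. The simplices of K, each written with vertices in increasing order, are:

  0-simplices (8): [v_0], [v_1], [v_2], [v_3], [v_4], [v_5], [v_6], [v_7]
  1-simplices (24): (24 of them)
  2-simplices (16): (16 of them)

so the chain groups are C_0 ≅ Z^8, C_1 ≅ Z^24, C_2 ≅ Z^16.

Boundary ∂_1: C_1 → C_0 maps an edge to its endpoints' difference, ∂[p,q] = q − p. For instance
  ∂[v_6,v_7] = [v_7] − [v_6].
The 8×24 boundary matrix has rank 7 and Smith normal form diag(1,1,1,1,1,1,1).

∂_2: C_2 → C_1 acts by ∂[p,q,r] = [q,r] − [p,r] + [p,q]. For instance
  ∂[v_2,v_3,v_7] = [v_3,v_7] − [v_2,v_7] + [v_2,v_3],
  ∂[v_2,v_4,v_6] = [v_4,v_6] − [v_2,v_6] + [v_2,v_4].
The 24×16 boundary matrix has rank 15 and Smith normal form diag(1,1,1,1,1,1,1,1,1,1,1,1,1,1,1).

Computing H_k = (kernel of ∂_k) / (image of ∂_{k+1}):

  H_0: rank C_0 − rank ∂_1 = 8 − 7 = 1, and the invariant factors of ∂_1 are all 1, so H_0 ≅ Z.
  H_1: rank ker ∂_1 − rank ∂_2 = (24 − 7) − 15 = 2, and the invariant factors of ∂_2 are all 1, so H_1 ≅ Z^2.
  H_2: rank ker ∂_2 − rank ∂_3 = (16 − 15) − 0 = 1, and there is no ∂_3, so H_2 ≅ Z.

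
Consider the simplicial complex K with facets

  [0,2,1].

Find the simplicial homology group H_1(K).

Order the vertices as 0 < 1 < 2. Listing each simplex with vertices in this order, K has dimension 2 with simplices:

  0-simplices (3): [0], [1], [2]
  1-simplices (3): [0,1], [0,2], [1,2]
  2-simplices (1): [0,1,2]

so the chain groups are C_0 ≅ Z^3, C_1 ≅ Z^3, C_2 ≅ Z^1.

The boundary map ∂_1: C_1 → C_0 sends each edge [p,q] (with p < q) to q − p.
As a 3×3 matrix over Z this has rank 2, with invariant factors (1,1).

∂_2: C_2 → C_1 acts by ∂[p,q,r] = [q,r] − [p,r] + [p,q]. For instance
  ∂[0,1,2] = [1,2] − [0,2] + [0,1].
As a 3×1 matrix over Z this has rank 1, with invariant factors (1).

Reading off H_k = ker ∂_k / im ∂_{k+1}:

  H_1: rank ker ∂_1 − rank ∂_2 = (3 − 2) − 1 = 0, and the invariant factors of ∂_2 are all 1, so H_1 ≅ 0.

(K is a triangulation of the 2-simplex.)

H_1 ≅ 0.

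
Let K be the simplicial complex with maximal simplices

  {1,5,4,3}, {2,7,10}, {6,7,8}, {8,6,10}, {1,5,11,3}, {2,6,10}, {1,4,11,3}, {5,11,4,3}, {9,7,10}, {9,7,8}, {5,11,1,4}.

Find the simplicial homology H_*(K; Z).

H_0 ≅ Z^2,  H_1 ≅ Z,  H_2 = 0,  H_3 ≅ Z.

K has 11 vertices, 22 edges, 16 triangles, 5 3-simplices.
rank ∂_0 = 0, rank ∂_1 = 9 ⇒ b_0 = 11 − 0 − 9 = 2; all invariant factors of ∂_1 are 1 so no torsion. So H_0 ≅ Z^2.
rank ∂_1 = 9, rank ∂_2 = 12 ⇒ b_1 = 22 − 9 − 12 = 1; all invariant factors of ∂_2 are 1 so no torsion. So H_1 ≅ Z.
rank ∂_2 = 12, rank ∂_3 = 4 ⇒ b_2 = 16 − 12 − 4 = 0; all invariant factors of ∂_3 are 1 so no torsion. So H_2 ≅ 0.
rank ∂_3 = 4, rank ∂_4 = 0 ⇒ b_3 = 5 − 4 − 0 = 1. So H_3 ≅ Z.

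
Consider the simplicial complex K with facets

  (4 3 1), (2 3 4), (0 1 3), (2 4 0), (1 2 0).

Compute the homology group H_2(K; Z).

H_2 = 0.

Order the vertices as 0 < 1 < 2 < 3 < 4. Listing each simplex with vertices in this order, K has dimension 2 with simplices:

  0-simplices (5): [0], [1], [2], [3], [4]
  1-simplices (10): [0,1], [0,2], [0,3], [0,4], [1,2], [1,3], [1,4], [2,3], [2,4], [3,4]
  2-simplices (5): [0,1,2], [0,1,3], [0,2,4], [1,3,4], [2,3,4]

so the chain groups are C_0 ≅ Z^5, C_1 ≅ Z^10, C_2 ≅ Z^5.

Boundary ∂_1: C_1 → C_0 maps an edge to its endpoints' difference, ∂[p,q] = q − p.
The resulting 5×10 matrix has rank 4, and its Smith normal form has invariant factors (1,1,1,1).

∂_2: C_2 → C_1 maps a triangle to the signed sum of its edges. For instance
  ∂[2,3,4] = [3,4] − [2,4] + [2,3],
  ∂[0,1,2] = [1,2] − [0,2] + [0,1].
The 10×5 boundary matrix has rank 5 and Smith normal form diag(1,1,1,1,1).

Computing H_k = (kernel of ∂_k) / (image of ∂_{k+1}):

  H_2: rank ker ∂_2 − rank ∂_3 = (5 − 5) − 0 = 0, and there is no ∂_3, so H_2 ≅ 0.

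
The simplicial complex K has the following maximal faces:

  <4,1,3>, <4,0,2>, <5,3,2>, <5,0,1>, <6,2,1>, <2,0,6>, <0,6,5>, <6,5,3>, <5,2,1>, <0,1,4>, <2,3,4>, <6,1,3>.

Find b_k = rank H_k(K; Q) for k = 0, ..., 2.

We work with the vertex ordering 0 < 1 < 2 < 3 < 4 < 5 < 6. The simplices of K, each written with vertices in increasing order, are:

  0-simplices (7): [0], [1], [2], [3], [4], [5], [6]
  1-simplices (18): [0,1], [0,2], [0,4], [0,5], [0,6], [1,2], [1,3], [1,4], [1,5], [1,6], [2,3], [2,4], [2,5], [2,6], [3,4], [3,5], [3,6], [5,6]
  2-simplices (12): [0,1,4], [0,1,5], [0,2,4], [0,2,6], [0,5,6], [1,2,5], [1,2,6], [1,3,4], [1,3,6], [2,3,4], [2,3,5], [3,5,6]

giving chain groups C_0 ≅ Z^7, C_1 ≅ Z^18, C_2 ≅ Z^12.

Boundary ∂_1: C_1 → C_0 is given by ∂[p,q] = [q] − [p].
As a 7×18 matrix over Z this has rank 6, with invariant factors (1,1,1,1,1,1).

The boundary map ∂_2: C_2 → C_1 acts by ∂[p,q,r] = [q,r] − [p,r] + [p,q]. For instance
  ∂[1,3,4] = [3,4] − [1,4] + [1,3],
  ∂[1,2,5] = [2,5] − [1,5] + [1,2].
The 18×12 boundary matrix has rank 12 and Smith normal form diag(1,1,1,1,1,1,1,1,1,1,1,2).

From H_k ≅ ker(∂_k) / im(∂_{k+1}) we obtain:

  H_0: rank C_0 − rank ∂_1 = 7 − 6 = 1, and the invariant factors of ∂_1 are all 1, so H_0 = Z.
  H_1: rank ker ∂_1 − rank ∂_2 = (18 − 6) − 12 = 0, and ∂_2 has invariant factor 2 > 1, so H_1 = Z/2.
  H_2: rank ker ∂_2 − rank ∂_3 = (12 − 12) − 0 = 0, and there is no ∂_3, so H_2 = 0.

(K is a triangulation of the real projective plane RP^2.)

Hence the Betti numbers are b_0 = 1, b_1 = 0, b_2 = 0.

b_0 = 1, b_1 = 0, b_2 = 0.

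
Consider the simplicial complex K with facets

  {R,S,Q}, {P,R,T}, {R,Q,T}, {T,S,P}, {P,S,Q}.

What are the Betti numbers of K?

K has 5 vertices, 10 edges, 5 triangles.
rank ∂_0 = 0, rank ∂_1 = 4 ⇒ b_0 = 5 − 0 − 4 = 1; all invariant factors of ∂_1 are 1 so no torsion. So H_0 ≅ Z.
rank ∂_1 = 4, rank ∂_2 = 5 ⇒ b_1 = 10 − 4 − 5 = 1; all invariant factors of ∂_2 are 1 so no torsion. So H_1 ≅ Z.
rank ∂_2 = 5, rank ∂_3 = 0 ⇒ b_2 = 5 − 5 − 0 = 0. So H_2 ≅ 0.

b_0 = 1, b_1 = 1, b_2 = 0.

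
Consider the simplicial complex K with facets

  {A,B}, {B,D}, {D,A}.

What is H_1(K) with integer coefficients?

H_1 ≅ Z.

Order the vertices as A < B < D. Listing each simplex with vertices in this order, K has dimension 1 with simplices:

  0-simplices (3): A, B, D
  1-simplices (3): AB, AD, BD

giving chain groups C_0 ≅ Z^3, C_1 ≅ Z^3.

∂_1: C_1 → C_0 is given by ∂[p,q] = [q] − [p]. For instance
  ∂BD = D − B.
This gives a 3×3 integer matrix of rank 2; reducing to Smith normal form yields diagonal entries (1,1).

From H_k ≅ ker(∂_k) / im(∂_{k+1}) we obtain:

  H_1: rank ker ∂_1 − rank ∂_2 = (3 − 2) − 0 = 1, and there is no ∂_2, so H_1 = Z.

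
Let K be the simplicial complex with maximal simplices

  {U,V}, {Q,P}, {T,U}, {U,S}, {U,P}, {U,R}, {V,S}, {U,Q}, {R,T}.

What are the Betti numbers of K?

b_0 = 1, b_1 = 3.

Order the vertices as P < Q < R < S < T < U < V. Listing each simplex with vertices in this order, K has dimension 1 with simplices:

  0-simplices (7): P, Q, R, S, T, U, V
  1-simplices (9): PQ, PU, QU, RT, RU, SU, SV, TU, UV

giving chain groups C_0 ≅ Z^7, C_1 ≅ Z^9.

Boundary ∂_1: C_1 → C_0 sends each edge [p,q] (with p < q) to q − p.
This gives a 7×9 integer matrix of rank 6; reducing to Smith normal form yields diagonal entries (1,1,1,1,1,1).

Now H_k = ker ∂_k / im ∂_{k+1}, so:

  H_0: rank C_0 − rank ∂_1 = 7 − 6 = 1, and the invariant factors of ∂_1 are all 1, so H_0 ≅ Z.
  H_1: rank ker ∂_1 − rank ∂_2 = (9 − 6) − 0 = 3, and there is no ∂_2, so H_1 ≅ Z^3.

As a check, the Euler characteristic is 7 − 9 = -2, which agrees with 1 − 3 = -2.
(K is a triangulation of a wedge of 3 circles.)

Hence the Betti numbers are b_0 = 1, b_1 = 3.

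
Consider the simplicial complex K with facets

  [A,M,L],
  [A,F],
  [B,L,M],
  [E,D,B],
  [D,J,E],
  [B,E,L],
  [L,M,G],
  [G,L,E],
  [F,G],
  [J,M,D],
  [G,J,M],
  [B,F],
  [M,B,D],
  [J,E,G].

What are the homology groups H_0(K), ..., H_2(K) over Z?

We work with the vertex ordering A < B < D < E < F < G < J < L < M. The simplices of K, each written with vertices in increasing order, are:

  0-simplices (9): A, B, D, E, F, G, J, L, M
  1-simplices (20): AF, AL, AM, BD, BE, BF, BL, BM, DE, DJ, DM, EG, EJ, EL, FG, GJ, GL, GM, JM, LM
  2-simplices (11): ALM, BDE, BDM, BEL, BLM, DEJ, DJM, EGJ, EGL, GJM, GLM

Hence C_0 ≅ Z^9, C_1 ≅ Z^20, C_2 ≅ Z^11.

Boundary ∂_1: C_1 → C_0 maps an edge to its endpoints' difference, ∂[p,q] = q − p. For instance
  ∂EJ = J − E.
The 9×20 boundary matrix has rank 8 and Smith normal form diag(1,1,1,1,1,1,1,1).

The boundary map ∂_2: C_2 → C_1 sends each 2-simplex [p,q,r] to [q,r] − [p,r] + [p,q]. For instance
  ∂BDM = DM − BM + BD,
  ∂EGJ = GJ − EJ + EG.
The 20×11 boundary matrix has rank 10 and Smith normal form diag(1,1,1,1,1,1,1,1,1,1).

Now H_k = ker ∂_k / im ∂_{k+1}, so:

  H_0: rank C_0 − rank ∂_1 = 9 − 8 = 1, and the invariant factors of ∂_1 are all 1, so H_0 ≅ Z.
  H_1: rank ker ∂_1 − rank ∂_2 = (20 − 8) − 10 = 2, and the invariant factors of ∂_2 are all 1, so H_1 ≅ Z^2.
  H_2: rank ker ∂_2 − rank ∂_3 = (11 − 10) − 0 = 1, and there is no ∂_3, so H_2 ≅ Z.

H_0 ≅ Z,  H_1 ≅ Z^2,  H_2 ≅ Z.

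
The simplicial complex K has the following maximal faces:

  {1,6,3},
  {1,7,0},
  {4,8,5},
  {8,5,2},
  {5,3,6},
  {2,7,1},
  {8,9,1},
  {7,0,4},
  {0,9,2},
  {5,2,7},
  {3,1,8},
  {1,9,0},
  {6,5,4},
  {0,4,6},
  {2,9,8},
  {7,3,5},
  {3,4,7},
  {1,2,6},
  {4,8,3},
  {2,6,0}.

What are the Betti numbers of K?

Order the vertices as 0 < 1 < 2 < 3 < 4 < 5 < 6 < 7 < 8 < 9. Listing each simplex with vertices in this order, K has dimension 2 with simplices:

  0-simplices (10): [0], [1], [2], [3], [4], [5], [6], [7], [8], [9]
  1-simplices (30): (30 of them)
  2-simplices (20): (20 of them)

so the chain groups are C_0 ≅ Z^10, C_1 ≅ Z^30, C_2 ≅ Z^20.

The boundary map ∂_1: C_1 → C_0 maps an edge to its endpoints' difference, ∂[p,q] = q − p. For instance
  ∂[2,8] = [8] − [2].
The resulting 10×30 matrix has rank 9, and its Smith normal form has invariant factors (1,1,1,1,1,1,1,1,1).

Boundary ∂_2: C_2 → C_1 sends each 2-simplex [p,q,r] to [q,r] − [p,r] + [p,q]. For instance
  ∂[0,1,9] = [1,9] − [0,9] + [0,1],
  ∂[1,3,6] = [3,6] − [1,6] + [1,3].
The 30×20 boundary matrix has rank 20 and Smith normal form diag(1,1,1,1,1,1,1,1,1,1,1,1,1,1,1,1,1,1,1,2).

Computing H_k = (kernel of ∂_k) / (image of ∂_{k+1}):

  H_0: rank C_0 − rank ∂_1 = 10 − 9 = 1, and the invariant factors of ∂_1 are all 1, so H_0 ≅ Z.
  H_1: rank ker ∂_1 − rank ∂_2 = (30 − 9) − 20 = 1, and ∂_2 has invariant factor 2 > 1, so H_1 ≅ Z ⊕ Z/2Z.
  H_2: rank ker ∂_2 − rank ∂_3 = (20 − 20) − 0 = 0, and there is no ∂_3, so H_2 ≅ 0.

(K is a triangulation of the Klein bottle.)

Hence the Betti numbers are b_0 = 1, b_1 = 1, b_2 = 0.

b_0 = 1, b_1 = 1, b_2 = 0.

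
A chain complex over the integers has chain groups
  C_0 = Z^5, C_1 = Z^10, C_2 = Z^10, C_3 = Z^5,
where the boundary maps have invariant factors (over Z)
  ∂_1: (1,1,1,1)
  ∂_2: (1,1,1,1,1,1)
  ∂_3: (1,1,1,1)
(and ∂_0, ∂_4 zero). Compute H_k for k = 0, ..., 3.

H_0 = Z,  H_1 = 0,  H_2 = 0,  H_3 = Z.

H_0: b_0 = 5 − 0 − 4 = 1; torsion from ∂_1 factors > 1: none. So H_0 = Z.
H_1: b_1 = 10 − 4 − 6 = 0; torsion from ∂_2 factors > 1: none. So H_1 = 0.
H_2: b_2 = 10 − 6 − 4 = 0; torsion from ∂_3 factors > 1: none. So H_2 = 0.
H_3: b_3 = 5 − 4 − 0 = 1; torsion from ∂_4 factors > 1: none. So H_3 = Z.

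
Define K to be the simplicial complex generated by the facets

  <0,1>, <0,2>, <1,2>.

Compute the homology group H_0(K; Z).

We work with the vertex ordering 0 < 1 < 2. The simplices of K, each written with vertices in increasing order, are:

  0-simplices (3): [0], [1], [2]
  1-simplices (3): [0,1], [0,2], [1,2]

giving chain groups C_0 ≅ Z^3, C_1 ≅ Z^3.

∂_1: C_1 → C_0 maps an edge to its endpoints' difference, ∂[p,q] = q − p.
The resulting 3×3 matrix has rank 2, and its Smith normal form has invariant factors (1,1).

From H_k ≅ ker(∂_k) / im(∂_{k+1}) we obtain:

  H_0: rank C_0 − rank ∂_1 = 3 − 2 = 1, and the invariant factors of ∂_1 are all 1, so H_0 = Z.

H_0 ≅ Z.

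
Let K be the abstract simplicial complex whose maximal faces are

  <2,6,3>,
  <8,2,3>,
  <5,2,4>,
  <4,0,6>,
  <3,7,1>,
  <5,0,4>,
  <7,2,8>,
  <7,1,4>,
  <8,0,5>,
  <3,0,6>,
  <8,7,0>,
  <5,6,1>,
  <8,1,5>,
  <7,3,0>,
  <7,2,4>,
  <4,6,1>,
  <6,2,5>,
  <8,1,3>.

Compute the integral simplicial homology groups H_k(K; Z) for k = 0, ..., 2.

H_0 ≅ Z,  H_1 ≅ Z ⊕ Z/2Z,  H_2 = 0.

Take the total order 0 < 1 < 2 < 3 < 4 < 5 < 6 < 7 < 8 on the vertex set. Then K (dimension 2) consists of the simplices:

  0-simplices (9): [0], [1], [2], [3], [4], [5], [6], [7], [8]
  1-simplices (27): (27 of them)
  2-simplices (18): [0,3,6], [0,3,7], [0,4,5], [0,4,6], [0,5,8], [0,7,8], [1,3,7], [1,3,8], [1,4,6], [1,4,7], [1,5,6], [1,5,8], [2,3,6], [2,3,8], [2,4,5], [2,4,7], [2,5,6], [2,7,8]

so the chain groups are C_0 ≅ Z^9, C_1 ≅ Z^27, C_2 ≅ Z^18.

The boundary map ∂_1: C_1 → C_0 maps an edge to its endpoints' difference, ∂[p,q] = q − p. For instance
  ∂[0,8] = [8] − [0].
As a 9×27 matrix over Z this has rank 8, with invariant factors (1,1,1,1,1,1,1,1).

Boundary ∂_2: C_2 → C_1 maps a triangle to the signed sum of its edges. For instance
  ∂[2,5,6] = [5,6] − [2,6] + [2,5],
  ∂[2,7,8] = [7,8] − [2,8] + [2,7].
As a 27×18 matrix over Z this has rank 18, with invariant factors (1,1,1,1,1,1,1,1,1,1,1,1,1,1,1,1,1,2).

Now H_k = ker ∂_k / im ∂_{k+1}, so:

  H_0: rank C_0 − rank ∂_1 = 9 − 8 = 1, and the invariant factors of ∂_1 are all 1, so H_0 = Z.
  H_1: rank ker ∂_1 − rank ∂_2 = (27 − 8) − 18 = 1, and ∂_2 has invariant factor 2 > 1, so H_1 = Z ⊕ Z/2Z.
  H_2: rank ker ∂_2 − rank ∂_3 = (18 − 18) − 0 = 0, and there is no ∂_3, so H_2 = 0.

(K is a triangulation of the Klein bottle.)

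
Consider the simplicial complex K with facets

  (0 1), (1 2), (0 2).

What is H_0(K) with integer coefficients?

Take the total order 0 < 1 < 2 on the vertex set. Then K (dimension 1) consists of the simplices:

  0-simplices (3): [0], [1], [2]
  1-simplices (3): [0,1], [0,2], [1,2]

Hence C_0 ≅ Z^3, C_1 ≅ Z^3.

The boundary map ∂_1: C_1 → C_0 sends each edge [p,q] (with p < q) to q − p.
The resulting 3×3 matrix has rank 2, and its Smith normal form has invariant factors (1,1).

Computing H_k = (kernel of ∂_k) / (image of ∂_{k+1}):

  H_0: rank C_0 − rank ∂_1 = 3 − 2 = 1, and the invariant factors of ∂_1 are all 1, so H_0 = Z.

(K is a triangulation of the circle S^1.)

H_0 = Z.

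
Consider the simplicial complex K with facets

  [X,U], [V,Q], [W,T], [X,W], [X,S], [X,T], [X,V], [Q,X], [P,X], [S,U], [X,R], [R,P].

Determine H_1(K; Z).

K has 9 vertices, 12 edges.
rank ∂_1 = 8, rank ∂_2 = 0 ⇒ b_1 = 12 − 8 − 0 = 4. So H_1 ≅ Z^4.

H_1 ≅ Z^4.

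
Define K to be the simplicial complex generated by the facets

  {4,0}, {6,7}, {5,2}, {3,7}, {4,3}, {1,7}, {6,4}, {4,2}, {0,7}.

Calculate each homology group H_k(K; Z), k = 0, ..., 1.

Fix the vertex order 0 < 1 < 2 < 3 < 4 < 5 < 6 < 7 and write every simplex with vertices in increasing order. Then dim K = 1 and the simplices of K are:

  0-simplices (8): [0], [1], [2], [3], [4], [5], [6], [7]
  1-simplices (9): [0,4], [0,7], [1,7], [2,4], [2,5], [3,4], [3,7], [4,6], [6,7]

so the chain groups are C_0 ≅ Z^8, C_1 ≅ Z^9.

Boundary ∂_1: C_1 → C_0 is given by ∂[p,q] = [q] − [p]. For instance
  ∂[6,7] = [7] − [6].
As a 8×9 matrix over Z this has rank 7, with invariant factors (1,1,1,1,1,1,1).

Reading off H_k = ker ∂_k / im ∂_{k+1}:

  H_0: rank C_0 − rank ∂_1 = 8 − 7 = 1, and the invariant factors of ∂_1 are all 1, so H_0 ≅ Z.
  H_1: rank ker ∂_1 − rank ∂_2 = (9 − 7) − 0 = 2, and there is no ∂_2, so H_1 ≅ Z^2.

As a check, the Euler characteristic is 8 − 9 = -1, which agrees with 1 − 2 = -1.

H_0 = Z,  H_1 = Z^2.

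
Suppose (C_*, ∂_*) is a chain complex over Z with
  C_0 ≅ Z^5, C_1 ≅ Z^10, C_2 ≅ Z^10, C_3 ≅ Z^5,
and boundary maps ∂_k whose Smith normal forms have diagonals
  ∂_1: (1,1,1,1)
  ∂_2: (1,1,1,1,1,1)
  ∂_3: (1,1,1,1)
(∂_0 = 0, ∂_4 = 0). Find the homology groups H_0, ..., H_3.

H_0: b_0 = 5 − 0 − 4 = 1; torsion from ∂_1 factors > 1: none. So H_0 ≅ Z.
H_1: b_1 = 10 − 4 − 6 = 0; torsion from ∂_2 factors > 1: none. So H_1 ≅ 0.
H_2: b_2 = 10 − 6 − 4 = 0; torsion from ∂_3 factors > 1: none. So H_2 ≅ 0.
H_3: b_3 = 5 − 4 − 0 = 1; torsion from ∂_4 factors > 1: none. So H_3 ≅ Z.

H_0 ≅ Z,  H_1 = 0,  H_2 = 0,  H_3 ≅ Z.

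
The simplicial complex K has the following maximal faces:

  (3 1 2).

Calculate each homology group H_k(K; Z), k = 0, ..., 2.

H_0 = Z,  H_1 = 0,  H_2 = 0.

K has 3 vertices, 3 edges, 1 triangle.
rank ∂_0 = 0, rank ∂_1 = 2 ⇒ b_0 = 3 − 0 − 2 = 1; all invariant factors of ∂_1 are 1 so no torsion. So H_0 ≅ Z.
rank ∂_1 = 2, rank ∂_2 = 1 ⇒ b_1 = 3 − 2 − 1 = 0; all invariant factors of ∂_2 are 1 so no torsion. So H_1 ≅ 0.
rank ∂_2 = 1, rank ∂_3 = 0 ⇒ b_2 = 1 − 1 − 0 = 0. So H_2 ≅ 0.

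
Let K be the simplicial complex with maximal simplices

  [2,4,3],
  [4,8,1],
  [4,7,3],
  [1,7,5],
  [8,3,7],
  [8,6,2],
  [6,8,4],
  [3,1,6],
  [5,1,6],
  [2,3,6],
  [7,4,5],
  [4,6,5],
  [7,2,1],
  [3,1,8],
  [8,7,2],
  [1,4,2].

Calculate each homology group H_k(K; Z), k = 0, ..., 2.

Fix the vertex order 1 < 2 < 3 < 4 < 5 < 6 < 7 < 8 and write every simplex with vertices in increasing order. Then dim K = 2 and the simplices of K are:

  0-simplices (8): [1], [2], [3], [4], [5], [6], [7], [8]
  1-simplices (24): (24 of them)
  2-simplices (16): [1,2,4], [1,2,7], [1,3,6], [1,3,8], [1,4,8], [1,5,6], [1,5,7], [2,3,4], [2,3,6], [2,6,8], [2,7,8], [3,4,7], [3,7,8], [4,5,6], [4,5,7], [4,6,8]

giving chain groups C_0 ≅ Z^8, C_1 ≅ Z^24, C_2 ≅ Z^16.

Boundary ∂_1: C_1 → C_0 sends each edge [p,q] (with p < q) to q − p.
This gives a 8×24 integer matrix of rank 7; reducing to Smith normal form yields diagonal entries (1,1,1,1,1,1,1).

∂_2: C_2 → C_1 maps a triangle to the signed sum of its edges. For instance
  ∂[1,2,7] = [2,7] − [1,7] + [1,2],
  ∂[4,5,6] = [5,6] − [4,6] + [4,5].
The resulting 24×16 matrix has rank 15, and its Smith normal form has invariant factors (1,1,1,1,1,1,1,1,1,1,1,1,1,1,1).

Now H_k = ker ∂_k / im ∂_{k+1}, so:

  H_0: rank C_0 − rank ∂_1 = 8 − 7 = 1, and the invariant factors of ∂_1 are all 1, so H_0 = Z.
  H_1: rank ker ∂_1 − rank ∂_2 = (24 − 7) − 15 = 2, and the invariant factors of ∂_2 are all 1, so H_1 = Z^2.
  H_2: rank ker ∂_2 − rank ∂_3 = (16 − 15) − 0 = 1, and there is no ∂_3, so H_2 = Z.

H_0 ≅ Z,  H_1 ≅ Z^2,  H_2 ≅ Z.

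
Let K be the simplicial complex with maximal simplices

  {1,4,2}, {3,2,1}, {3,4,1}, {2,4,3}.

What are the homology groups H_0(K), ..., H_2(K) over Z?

We work with the vertex ordering 1 < 2 < 3 < 4. The simplices of K, each written with vertices in increasing order, are:

  0-simplices (4): [1], [2], [3], [4]
  1-simplices (6): [1,2], [1,3], [1,4], [2,3], [2,4], [3,4]
  2-simplices (4): [1,2,3], [1,2,4], [1,3,4], [2,3,4]

giving chain groups C_0 ≅ Z^4, C_1 ≅ Z^6, C_2 ≅ Z^4.

Boundary ∂_1: C_1 → C_0 sends each edge [p,q] (with p < q) to q − p.
The resulting 4×6 matrix has rank 3, and its Smith normal form has invariant factors (1,1,1).

∂_2: C_2 → C_1 maps a triangle to the signed sum of its edges. For instance
  ∂[2,3,4] = [3,4] − [2,4] + [2,3],
  ∂[1,2,3] = [2,3] − [1,3] + [1,2].
As a 6×4 matrix over Z this has rank 3, with invariant factors (1,1,1).

From H_k ≅ ker(∂_k) / im(∂_{k+1}) we obtain:

  H_0: rank C_0 − rank ∂_1 = 4 − 3 = 1, and the invariant factors of ∂_1 are all 1, so H_0 ≅ Z.
  H_1: rank ker ∂_1 − rank ∂_2 = (6 − 3) − 3 = 0, and the invariant factors of ∂_2 are all 1, so H_1 ≅ 0.
  H_2: rank ker ∂_2 − rank ∂_3 = (4 − 3) − 0 = 1, and there is no ∂_3, so H_2 ≅ Z.

(K is a triangulation of the 2-sphere S^2.)

H_0 = Z,  H_1 = 0,  H_2 = Z.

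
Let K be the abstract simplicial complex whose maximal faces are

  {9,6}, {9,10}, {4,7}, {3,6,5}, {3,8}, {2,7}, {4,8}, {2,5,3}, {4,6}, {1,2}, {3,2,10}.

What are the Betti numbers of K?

K has 10 vertices, 15 edges, 3 triangles.
rank ∂_0 = 0, rank ∂_1 = 9 ⇒ b_0 = 10 − 0 − 9 = 1; all invariant factors of ∂_1 are 1 so no torsion. So H_0 ≅ Z.
rank ∂_1 = 9, rank ∂_2 = 3 ⇒ b_1 = 15 − 9 − 3 = 3; all invariant factors of ∂_2 are 1 so no torsion. So H_1 ≅ Z^3.
rank ∂_2 = 3, rank ∂_3 = 0 ⇒ b_2 = 3 − 3 − 0 = 0. So H_2 ≅ 0.

b_0 = 1, b_1 = 3, b_2 = 0.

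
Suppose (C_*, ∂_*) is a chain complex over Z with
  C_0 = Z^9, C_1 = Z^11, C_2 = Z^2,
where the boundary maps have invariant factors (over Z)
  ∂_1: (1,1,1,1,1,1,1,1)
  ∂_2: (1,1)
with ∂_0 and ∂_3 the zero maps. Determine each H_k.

H_0 ≅ Z,  H_1 ≅ Z,  H_2 = 0.

H_0: b_0 = 9 − 0 − 8 = 1; torsion from ∂_1 factors > 1: none. So H_0 ≅ Z.
H_1: b_1 = 11 − 8 − 2 = 1; torsion from ∂_2 factors > 1: none. So H_1 ≅ Z.
H_2: b_2 = 2 − 2 − 0 = 0; torsion from ∂_3 factors > 1: none. So H_2 ≅ 0.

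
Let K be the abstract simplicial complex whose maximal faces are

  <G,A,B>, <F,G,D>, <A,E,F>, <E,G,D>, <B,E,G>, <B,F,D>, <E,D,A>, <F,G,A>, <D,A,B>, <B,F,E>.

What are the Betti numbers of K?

Take the total order A < B < D < E < F < G on the vertex set. Then K (dimension 2) consists of the simplices:

  0-simplices (6): A, B, D, E, F, G
  1-simplices (15): AB, AD, AE, AF, AG, BD, BE, BF, BG, DE, DF, DG, EF, EG, FG
  2-simplices (10): ABD, ABG, ADE, AEF, AFG, BDF, BEF, BEG, DEG, DFG

giving chain groups C_0 ≅ Z^6, C_1 ≅ Z^15, C_2 ≅ Z^10.

∂_1: C_1 → C_0 sends each edge [p,q] (with p < q) to q − p. For instance
  ∂AB = B − A.
As a 6×15 matrix over Z this has rank 5, with invariant factors (1,1,1,1,1).

Boundary ∂_2: C_2 → C_1 sends each 2-simplex [p,q,r] to [q,r] − [p,r] + [p,q]. For instance
  ∂ABG = BG − AG + AB,
  ∂DFG = FG − DG + DF.
The 15×10 boundary matrix has rank 10 and Smith normal form diag(1,1,1,1,1,1,1,1,1,2).

Reading off H_k = ker ∂_k / im ∂_{k+1}:

  H_0: rank C_0 − rank ∂_1 = 6 − 5 = 1, and the invariant factors of ∂_1 are all 1, so H_0 ≅ Z.
  H_1: rank ker ∂_1 − rank ∂_2 = (15 − 5) − 10 = 0, and ∂_2 has invariant factor 2 > 1, so H_1 ≅ Z/2.
  H_2: rank ker ∂_2 − rank ∂_3 = (10 − 10) − 0 = 0, and there is no ∂_3, so H_2 ≅ 0.

Hence the Betti numbers are b_0 = 1, b_1 = 0, b_2 = 0.

b_0 = 1, b_1 = 0, b_2 = 0.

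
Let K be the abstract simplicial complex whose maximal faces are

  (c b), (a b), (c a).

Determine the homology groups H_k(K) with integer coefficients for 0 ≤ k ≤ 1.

H_0 = Z,  H_1 = Z.

Fix the vertex order a < b < c and write every simplex with vertices in increasing order. Then dim K = 1 and the simplices of K are:

  0-simplices (3): a, b, c
  1-simplices (3): ab, ac, bc

so the chain groups are C_0 ≅ Z^3, C_1 ≅ Z^3.

∂_1: C_1 → C_0 maps an edge to its endpoints' difference, ∂[p,q] = q − p.
The 3×3 boundary matrix has rank 2 and Smith normal form diag(1,1).

Now H_k = ker ∂_k / im ∂_{k+1}, so:

  H_0: rank C_0 − rank ∂_1 = 3 − 2 = 1, and the invariant factors of ∂_1 are all 1, so H_0 ≅ Z.
  H_1: rank ker ∂_1 − rank ∂_2 = (3 − 2) − 0 = 1, and there is no ∂_2, so H_1 ≅ Z.

(K is a triangulation of the circle S^1.)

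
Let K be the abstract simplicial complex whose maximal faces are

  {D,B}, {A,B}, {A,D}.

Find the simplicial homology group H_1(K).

K has 3 vertices, 3 edges.
rank ∂_1 = 2, rank ∂_2 = 0 ⇒ b_1 = 3 − 2 − 0 = 1. So H_1 ≅ Z.

H_1 = Z.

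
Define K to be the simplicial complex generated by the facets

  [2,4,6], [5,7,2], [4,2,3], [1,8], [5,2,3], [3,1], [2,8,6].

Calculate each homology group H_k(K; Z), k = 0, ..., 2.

Take the total order 1 < 2 < 3 < 4 < 5 < 6 < 7 < 8 on the vertex set. Then K (dimension 2) consists of the simplices:

  0-simplices (8): [1], [2], [3], [4], [5], [6], [7], [8]
  1-simplices (13): [1,3], [1,8], [2,3], [2,4], [2,5], [2,6], [2,7], [2,8], [3,4], [3,5], [4,6], [5,7], [6,8]
  2-simplices (5): [2,3,4], [2,3,5], [2,4,6], [2,5,7], [2,6,8]

giving chain groups C_0 ≅ Z^8, C_1 ≅ Z^13, C_2 ≅ Z^5.

The boundary map ∂_1: C_1 → C_0 maps an edge to its endpoints' difference, ∂[p,q] = q − p.
The resulting 8×13 matrix has rank 7, and its Smith normal form has invariant factors (1,1,1,1,1,1,1).

The boundary map ∂_2: C_2 → C_1 acts by ∂[p,q,r] = [q,r] − [p,r] + [p,q]. For instance
  ∂[2,6,8] = [6,8] − [2,8] + [2,6],
  ∂[2,3,4] = [3,4] − [2,4] + [2,3].
This gives a 13×5 integer matrix of rank 5; reducing to Smith normal form yields diagonal entries (1,1,1,1,1).

From H_k ≅ ker(∂_k) / im(∂_{k+1}) we obtain:

  H_0: rank C_0 − rank ∂_1 = 8 − 7 = 1, and the invariant factors of ∂_1 are all 1, so H_0 = Z.
  H_1: rank ker ∂_1 − rank ∂_2 = (13 − 7) − 5 = 1, and the invariant factors of ∂_2 are all 1, so H_1 = Z.
  H_2: rank ker ∂_2 − rank ∂_3 = (5 − 5) − 0 = 0, and there is no ∂_3, so H_2 = 0.

H_0 = Z,  H_1 = Z,  H_2 = 0.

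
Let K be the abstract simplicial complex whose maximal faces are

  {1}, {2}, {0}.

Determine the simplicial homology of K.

K has 3 vertices.
rank ∂_0 = 0, rank ∂_1 = 0 ⇒ b_0 = 3 − 0 − 0 = 3. So H_0 = Z^3.

H_0 ≅ Z^3.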